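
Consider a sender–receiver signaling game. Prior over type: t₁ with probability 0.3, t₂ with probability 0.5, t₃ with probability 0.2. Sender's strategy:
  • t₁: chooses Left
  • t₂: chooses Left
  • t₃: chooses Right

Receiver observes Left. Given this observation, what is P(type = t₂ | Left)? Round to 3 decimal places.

P(Left) = 0.3·1 + 0.5·1 + 0.2·0 = 0.8
P(t₂ | Left) = (0.5·1) / 0.8 = 0.5 / 0.8 = 0.625

0.625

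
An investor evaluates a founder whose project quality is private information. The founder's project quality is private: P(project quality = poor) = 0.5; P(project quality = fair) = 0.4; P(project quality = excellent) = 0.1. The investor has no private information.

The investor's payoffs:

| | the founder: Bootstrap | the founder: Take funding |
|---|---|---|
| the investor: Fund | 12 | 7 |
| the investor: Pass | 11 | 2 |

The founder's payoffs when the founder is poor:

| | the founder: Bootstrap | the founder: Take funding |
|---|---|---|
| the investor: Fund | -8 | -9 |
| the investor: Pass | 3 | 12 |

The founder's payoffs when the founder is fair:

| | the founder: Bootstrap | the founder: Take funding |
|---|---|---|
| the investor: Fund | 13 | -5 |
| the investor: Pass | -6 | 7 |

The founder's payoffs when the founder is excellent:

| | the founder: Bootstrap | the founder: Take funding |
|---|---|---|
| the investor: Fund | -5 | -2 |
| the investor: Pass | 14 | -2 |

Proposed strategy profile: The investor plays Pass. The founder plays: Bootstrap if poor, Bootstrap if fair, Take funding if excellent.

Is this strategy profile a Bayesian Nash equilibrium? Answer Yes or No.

No

The investor plays Pass: E[Pass] = 0.5·(11) + 0.4·(11) + 0.1·(2) = 10.1; E[Fund] = 11.5. Not best-responding. ✗
The founder (project quality poor), facing Pass: Bootstrap gives 3, Take funding gives 12. Proposed Bootstrap is not best — profitable deviation exists. ✗
The founder (project quality fair), facing Pass: Bootstrap gives -6, Take funding gives 7. Proposed Bootstrap is not best — profitable deviation exists. ✗
The founder (project quality excellent), facing Pass: Bootstrap gives 14, Take funding gives -2. Proposed Take funding is not best — profitable deviation exists. ✗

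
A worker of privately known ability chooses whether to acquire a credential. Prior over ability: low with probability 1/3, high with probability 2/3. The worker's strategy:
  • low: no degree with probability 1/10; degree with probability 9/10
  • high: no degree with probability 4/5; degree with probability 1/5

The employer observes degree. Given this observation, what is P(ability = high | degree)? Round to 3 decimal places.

P(degree) = (1/3)·(9/10) + (2/3)·(1/5) = 13/30
P(high | degree) = ((2/3)·(1/5)) / (13/30) = (2/15) / (13/30) = 4/13

0.308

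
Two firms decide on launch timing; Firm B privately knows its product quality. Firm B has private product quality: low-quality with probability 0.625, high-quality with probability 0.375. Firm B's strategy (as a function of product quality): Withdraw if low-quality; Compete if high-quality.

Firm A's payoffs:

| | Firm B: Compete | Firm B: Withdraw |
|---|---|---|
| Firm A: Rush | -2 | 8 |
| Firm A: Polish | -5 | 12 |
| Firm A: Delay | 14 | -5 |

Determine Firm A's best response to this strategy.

Polish

E[Rush] = 0.625·(8) + 0.375·(-2) = 4.25
E[Polish] = 0.625·(12) + 0.375·(-5) = 5.625
E[Delay] = 0.625·(-5) + 0.375·(14) = 2.125
Best response: Polish (5.625 is the largest).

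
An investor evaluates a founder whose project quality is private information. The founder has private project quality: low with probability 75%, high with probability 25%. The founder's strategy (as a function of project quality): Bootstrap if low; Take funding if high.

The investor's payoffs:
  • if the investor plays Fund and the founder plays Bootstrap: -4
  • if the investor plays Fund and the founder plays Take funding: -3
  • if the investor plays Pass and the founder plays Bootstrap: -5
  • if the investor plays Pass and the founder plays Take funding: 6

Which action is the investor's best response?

E[Fund] = 0.75·(-4) + 0.25·(-3) = -3.75
E[Pass] = 0.75·(-5) + 0.25·(6) = -2.25
Best response: Pass (-2.25 is the largest).

Pass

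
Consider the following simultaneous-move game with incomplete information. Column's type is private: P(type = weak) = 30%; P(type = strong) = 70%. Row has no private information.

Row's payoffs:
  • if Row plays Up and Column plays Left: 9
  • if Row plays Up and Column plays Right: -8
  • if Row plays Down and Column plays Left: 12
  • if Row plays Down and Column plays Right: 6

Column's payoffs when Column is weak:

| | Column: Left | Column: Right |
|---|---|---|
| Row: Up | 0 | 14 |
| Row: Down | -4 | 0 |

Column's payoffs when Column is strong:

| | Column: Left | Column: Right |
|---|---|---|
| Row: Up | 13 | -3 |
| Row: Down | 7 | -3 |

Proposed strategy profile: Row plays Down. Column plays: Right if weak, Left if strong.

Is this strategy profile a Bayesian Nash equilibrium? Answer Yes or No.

Row plays Down: E[Down] = 0.3·(6) + 0.7·(12) = 10.2; E[Up] = 3.9. Best-responding. ✓
Column (type weak), facing Down: Left gives -4, Right gives 0. Proposed Right is best. ✓
Column (type strong), facing Down: Left gives 7, Right gives -3. Proposed Left is best. ✓

Yes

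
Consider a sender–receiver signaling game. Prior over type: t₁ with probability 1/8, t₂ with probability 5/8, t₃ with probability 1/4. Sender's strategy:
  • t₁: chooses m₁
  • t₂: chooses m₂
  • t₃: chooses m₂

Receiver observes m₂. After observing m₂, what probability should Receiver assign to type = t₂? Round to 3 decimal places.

P(m₂) = (1/8)·0 + (5/8)·1 + (1/4)·1 = 7/8
P(t₂ | m₂) = ((5/8)·1) / (7/8) = (5/8) / (7/8) = 5/7

0.714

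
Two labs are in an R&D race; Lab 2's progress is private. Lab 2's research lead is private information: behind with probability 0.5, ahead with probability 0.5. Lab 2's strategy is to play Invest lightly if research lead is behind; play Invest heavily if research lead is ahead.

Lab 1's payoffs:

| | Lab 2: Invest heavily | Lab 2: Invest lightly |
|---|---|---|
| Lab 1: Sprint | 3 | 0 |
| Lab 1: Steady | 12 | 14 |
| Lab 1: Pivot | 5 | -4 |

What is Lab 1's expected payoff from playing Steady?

13

E[Steady] = 0.5·14 + 0.5·12 = 7 + 6 = 13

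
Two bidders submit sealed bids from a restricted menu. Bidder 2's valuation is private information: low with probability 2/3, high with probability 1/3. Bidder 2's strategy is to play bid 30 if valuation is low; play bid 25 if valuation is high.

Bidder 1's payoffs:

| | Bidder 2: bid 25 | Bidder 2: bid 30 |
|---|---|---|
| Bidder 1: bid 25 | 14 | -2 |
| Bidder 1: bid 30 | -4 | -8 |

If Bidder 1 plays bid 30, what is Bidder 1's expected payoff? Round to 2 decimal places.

Take the expectation over Bidder 2's valuation, weighting each type's action by its prior probability.
E[bid 30] = 2/3·(-8) + 1/3·(-4) = (-16/3) + (-4/3) = -20/3

-6.67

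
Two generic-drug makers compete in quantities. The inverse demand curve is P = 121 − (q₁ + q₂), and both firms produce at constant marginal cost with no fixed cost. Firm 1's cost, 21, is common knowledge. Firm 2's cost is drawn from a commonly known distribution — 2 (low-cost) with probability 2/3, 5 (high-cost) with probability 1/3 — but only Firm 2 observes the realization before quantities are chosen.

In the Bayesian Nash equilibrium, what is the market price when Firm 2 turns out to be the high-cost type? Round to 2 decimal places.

49.33

Each type of Firm 2 best-responds to q₁; Firm 1 best-responds to the expected q₂ over Firm 2's types.
Firm 2 with cost c maximizes (121 − (q₁+q₂) − c)·q₂, giving q₂(c) = (121 − c − q₁)/2.
E[c₂] = 2/3·2 + 1/3·5 = 3
Firm 1's FOC against E[q₂] yields q₁ = (121 − 2·21 + E[c₂])/3 = (121 − 42 + 3)/3 = 27.3333.
q₂(high-cost) = 44.3333, so P = 121 − (27.3333 + 44.3333) = 49.3333.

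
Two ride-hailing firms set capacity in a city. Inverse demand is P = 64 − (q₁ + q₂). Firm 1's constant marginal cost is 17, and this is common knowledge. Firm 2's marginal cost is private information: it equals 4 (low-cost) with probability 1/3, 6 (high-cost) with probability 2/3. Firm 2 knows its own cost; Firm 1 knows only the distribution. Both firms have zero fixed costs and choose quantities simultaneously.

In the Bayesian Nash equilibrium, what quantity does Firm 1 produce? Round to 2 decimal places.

11.78

Firm 2 with cost c maximizes (64 − (q₁+q₂) − c)·q₂, giving q₂(c) = (64 − c − q₁)/2.
E[c₂] = 1/3·4 + 2/3·6 = 5.33333
Firm 1's FOC against E[q₂] yields q₁ = (64 − 2·17 + E[c₂])/3 = (64 − 34 + 5.33333)/3 = 11.7778.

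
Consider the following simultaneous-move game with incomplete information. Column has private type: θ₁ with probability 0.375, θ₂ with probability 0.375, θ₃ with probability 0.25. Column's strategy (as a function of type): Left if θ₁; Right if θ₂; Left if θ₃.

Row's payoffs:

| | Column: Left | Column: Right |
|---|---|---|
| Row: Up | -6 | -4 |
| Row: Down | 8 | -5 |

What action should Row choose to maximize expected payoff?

E[Up] = 0.375·(-6) + 0.375·(-4) + 0.25·(-6) = -5.25
E[Down] = 0.375·(8) + 0.375·(-5) + 0.25·(8) = 3.125
Best response: Down (3.125 is the largest).

Down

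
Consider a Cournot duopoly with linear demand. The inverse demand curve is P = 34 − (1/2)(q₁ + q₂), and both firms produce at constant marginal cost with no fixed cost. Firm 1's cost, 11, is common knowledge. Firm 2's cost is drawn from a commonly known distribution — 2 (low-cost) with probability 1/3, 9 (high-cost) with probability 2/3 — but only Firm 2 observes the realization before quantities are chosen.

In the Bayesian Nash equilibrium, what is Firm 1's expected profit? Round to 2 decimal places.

77.43

Firm 2 with cost c maximizes (34 − (1/2)(q₁+q₂) − c)·q₂, giving q₂(c) = (34 − c − (1/2)q₁).
E[c₂] = 1/3·2 + 2/3·9 = 6.66667
Firm 1's FOC against E[q₂] yields q₁ = (34 − 2·11 + E[c₂])/(3/2) = (34 − 22 + 6.66667)/(3/2) = 12.4444.
E[P] = 34 − (1/2)·(q₁ + E[q₂]) = 17.2222; Firm 1's expected profit = (E[P] − 11)·q₁ = (17.2222 − 11)·12.4444 = 77.4321.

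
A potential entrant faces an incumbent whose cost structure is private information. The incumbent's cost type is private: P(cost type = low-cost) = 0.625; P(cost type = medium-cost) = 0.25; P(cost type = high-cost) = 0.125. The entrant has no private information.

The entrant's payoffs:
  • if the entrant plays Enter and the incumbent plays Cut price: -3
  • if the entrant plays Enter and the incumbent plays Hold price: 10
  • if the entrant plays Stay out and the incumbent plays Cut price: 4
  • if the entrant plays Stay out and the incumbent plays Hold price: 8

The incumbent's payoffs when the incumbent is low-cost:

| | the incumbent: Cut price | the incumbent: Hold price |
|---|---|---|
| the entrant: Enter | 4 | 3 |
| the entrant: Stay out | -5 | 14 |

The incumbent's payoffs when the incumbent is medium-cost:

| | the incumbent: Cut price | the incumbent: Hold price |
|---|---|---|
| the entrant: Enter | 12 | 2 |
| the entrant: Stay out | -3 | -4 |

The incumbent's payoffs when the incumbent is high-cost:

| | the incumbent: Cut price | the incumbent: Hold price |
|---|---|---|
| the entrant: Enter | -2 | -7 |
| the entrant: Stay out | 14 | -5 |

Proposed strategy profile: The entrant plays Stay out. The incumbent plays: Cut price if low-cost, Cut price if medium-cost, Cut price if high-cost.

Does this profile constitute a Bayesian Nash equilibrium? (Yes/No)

The entrant plays Stay out: E[Stay out] = 0.625·(4) + 0.25·(4) + 0.125·(4) = 4; E[Enter] = -3. Best-responding. ✓
The incumbent (cost type low-cost), facing Stay out: Cut price gives -5, Hold price gives 14. Proposed Cut price is not best — profitable deviation exists. ✗
The incumbent (cost type medium-cost), facing Stay out: Cut price gives -3, Hold price gives -4. Proposed Cut price is best. ✓
The incumbent (cost type high-cost), facing Stay out: Cut price gives 14, Hold price gives -5. Proposed Cut price is best. ✓

No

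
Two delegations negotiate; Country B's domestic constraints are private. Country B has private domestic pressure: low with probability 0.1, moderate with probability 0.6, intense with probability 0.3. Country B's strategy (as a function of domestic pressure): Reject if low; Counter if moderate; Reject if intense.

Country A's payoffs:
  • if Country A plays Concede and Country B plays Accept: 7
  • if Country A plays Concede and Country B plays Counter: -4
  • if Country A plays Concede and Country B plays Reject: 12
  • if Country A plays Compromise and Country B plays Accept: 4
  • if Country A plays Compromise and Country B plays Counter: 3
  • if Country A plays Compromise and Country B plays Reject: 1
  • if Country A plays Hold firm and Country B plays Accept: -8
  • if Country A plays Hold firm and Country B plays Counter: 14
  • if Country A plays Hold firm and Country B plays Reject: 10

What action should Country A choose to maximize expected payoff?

E[Concede] = 0.1·(12) + 0.6·(-4) + 0.3·(12) = 2.4
E[Compromise] = 0.1·(1) + 0.6·(3) + 0.3·(1) = 2.2
E[Hold firm] = 0.1·(10) + 0.6·(14) + 0.3·(10) = 12.4
Best response: Hold firm (12.4 is the largest).

Hold firm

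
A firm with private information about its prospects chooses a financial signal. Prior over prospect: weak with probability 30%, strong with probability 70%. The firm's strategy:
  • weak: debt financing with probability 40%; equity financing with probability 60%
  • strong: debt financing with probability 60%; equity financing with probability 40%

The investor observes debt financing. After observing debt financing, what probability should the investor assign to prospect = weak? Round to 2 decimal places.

0.22

P(debt financing) = 0.3·0.4 + 0.7·0.6 = 0.54
P(weak | debt financing) = (0.3·0.4) / 0.54 = 0.12 / 0.54 = 0.222222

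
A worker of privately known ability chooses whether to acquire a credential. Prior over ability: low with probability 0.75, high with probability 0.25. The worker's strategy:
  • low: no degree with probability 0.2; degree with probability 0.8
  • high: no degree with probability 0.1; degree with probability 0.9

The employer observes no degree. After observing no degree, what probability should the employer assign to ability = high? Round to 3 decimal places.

0.143

P(no degree) = 0.75·0.2 + 0.25·0.1 = 0.175
P(high | no degree) = (0.25·0.1) / 0.175 = 0.025 / 0.175 = 0.142857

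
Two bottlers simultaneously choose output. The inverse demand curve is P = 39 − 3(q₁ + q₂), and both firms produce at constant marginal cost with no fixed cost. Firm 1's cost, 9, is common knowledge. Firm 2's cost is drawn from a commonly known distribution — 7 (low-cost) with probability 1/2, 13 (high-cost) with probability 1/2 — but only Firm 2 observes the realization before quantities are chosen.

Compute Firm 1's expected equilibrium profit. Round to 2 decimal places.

Firm 2 with cost c maximizes (39 − 3(q₁+q₂) − c)·q₂, giving q₂(c) = (39 − c − 3q₁)/6.
E[c₂] = 1/2·7 + 1/2·13 = 10
Firm 1's FOC against E[q₂] yields q₁ = (39 − 2·9 + E[c₂])/9 = (39 − 18 + 10)/9 = 3.44444.
E[P] = 39 − 3·(q₁ + E[q₂]) = 19.3333; Firm 1's expected profit = (E[P] − 9)·q₁ = (19.3333 − 9)·3.44444 = 35.5926.

35.59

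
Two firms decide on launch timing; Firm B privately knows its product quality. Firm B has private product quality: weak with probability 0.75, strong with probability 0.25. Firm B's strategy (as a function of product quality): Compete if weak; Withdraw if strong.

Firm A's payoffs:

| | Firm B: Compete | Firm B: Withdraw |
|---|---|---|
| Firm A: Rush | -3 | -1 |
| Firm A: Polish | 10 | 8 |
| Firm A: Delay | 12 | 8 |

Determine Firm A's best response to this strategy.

Delay

E[Rush] = 0.75·(-3) + 0.25·(-1) = -2.5
E[Polish] = 0.75·(10) + 0.25·(8) = 9.5
E[Delay] = 0.75·(12) + 0.25·(8) = 11
Best response: Delay (11 is the largest).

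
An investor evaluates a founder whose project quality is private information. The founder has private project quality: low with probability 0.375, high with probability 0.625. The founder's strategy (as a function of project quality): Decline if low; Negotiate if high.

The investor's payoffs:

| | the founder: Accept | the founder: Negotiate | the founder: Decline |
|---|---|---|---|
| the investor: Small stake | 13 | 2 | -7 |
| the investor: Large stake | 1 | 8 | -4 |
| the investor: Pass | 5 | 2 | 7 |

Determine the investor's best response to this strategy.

E[Small stake] = 0.375·(-7) + 0.625·(2) = -1.375
E[Large stake] = 0.375·(-4) + 0.625·(8) = 3.5
E[Pass] = 0.375·(7) + 0.625·(2) = 3.875
Best response: Pass (3.875 is the largest).

Pass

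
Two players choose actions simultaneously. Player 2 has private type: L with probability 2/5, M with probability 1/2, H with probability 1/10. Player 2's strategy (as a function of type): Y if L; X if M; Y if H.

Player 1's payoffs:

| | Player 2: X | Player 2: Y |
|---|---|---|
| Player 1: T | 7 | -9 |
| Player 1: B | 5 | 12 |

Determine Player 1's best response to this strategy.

B

E[T] = 2/5·(-9) + 1/2·(7) + 1/10·(-9) = -1
E[B] = 2/5·(12) + 1/2·(5) + 1/10·(12) = 17/2
Best response: B (17/2 is the largest).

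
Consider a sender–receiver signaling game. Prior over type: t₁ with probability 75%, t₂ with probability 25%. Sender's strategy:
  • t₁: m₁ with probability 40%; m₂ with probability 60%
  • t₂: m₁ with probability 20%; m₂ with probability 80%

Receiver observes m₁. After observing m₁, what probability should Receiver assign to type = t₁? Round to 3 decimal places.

0.857

P(m₁) = 0.75·0.4 + 0.25·0.2 = 0.35
P(t₁ | m₁) = (0.75·0.4) / 0.35 = 0.3 / 0.35 = 0.857143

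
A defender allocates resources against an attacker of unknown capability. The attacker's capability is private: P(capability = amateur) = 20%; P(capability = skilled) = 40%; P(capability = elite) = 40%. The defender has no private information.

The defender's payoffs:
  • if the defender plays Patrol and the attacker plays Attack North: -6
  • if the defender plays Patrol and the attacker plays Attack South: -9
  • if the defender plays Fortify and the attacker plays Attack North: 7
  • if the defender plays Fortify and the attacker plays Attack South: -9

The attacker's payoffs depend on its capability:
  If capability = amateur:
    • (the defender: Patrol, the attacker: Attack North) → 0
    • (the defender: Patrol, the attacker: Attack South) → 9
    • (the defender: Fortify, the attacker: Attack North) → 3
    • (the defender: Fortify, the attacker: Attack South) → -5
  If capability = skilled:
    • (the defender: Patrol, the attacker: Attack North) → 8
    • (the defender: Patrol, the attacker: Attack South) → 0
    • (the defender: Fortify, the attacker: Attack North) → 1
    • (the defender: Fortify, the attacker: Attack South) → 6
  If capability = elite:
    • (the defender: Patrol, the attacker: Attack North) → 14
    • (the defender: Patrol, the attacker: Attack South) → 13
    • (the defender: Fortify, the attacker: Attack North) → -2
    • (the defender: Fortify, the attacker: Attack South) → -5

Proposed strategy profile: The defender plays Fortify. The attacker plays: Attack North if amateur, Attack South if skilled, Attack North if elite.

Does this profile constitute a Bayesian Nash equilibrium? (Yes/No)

A profile is a BNE iff every type of every player is best-responding given beliefs about the other side.
The defender plays Fortify: E[Fortify] = 0.2·(7) + 0.4·(-9) + 0.4·(7) = 0.6; E[Patrol] = -7.2. Best-responding. ✓
The attacker (capability amateur), facing Fortify: Attack North gives 3, Attack South gives -5. Proposed Attack North is best. ✓
The attacker (capability skilled), facing Fortify: Attack North gives 1, Attack South gives 6. Proposed Attack South is best. ✓
The attacker (capability elite), facing Fortify: Attack North gives -2, Attack South gives -5. Proposed Attack North is best. ✓

Yes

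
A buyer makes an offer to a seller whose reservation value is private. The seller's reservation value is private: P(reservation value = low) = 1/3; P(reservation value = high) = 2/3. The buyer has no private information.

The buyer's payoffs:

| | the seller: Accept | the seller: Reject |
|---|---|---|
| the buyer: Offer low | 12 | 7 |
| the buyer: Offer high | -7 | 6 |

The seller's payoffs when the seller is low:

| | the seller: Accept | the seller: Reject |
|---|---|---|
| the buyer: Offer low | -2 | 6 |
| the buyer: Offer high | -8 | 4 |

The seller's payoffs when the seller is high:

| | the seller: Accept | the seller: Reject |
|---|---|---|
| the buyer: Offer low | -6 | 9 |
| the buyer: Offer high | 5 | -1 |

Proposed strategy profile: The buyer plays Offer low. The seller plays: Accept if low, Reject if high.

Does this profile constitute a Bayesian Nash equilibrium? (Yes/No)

A profile is a BNE iff every type of every player is best-responding given beliefs about the other side.
The buyer plays Offer low: E[Offer low] = 1/3·(12) + 2/3·(7) = 26/3; E[Offer high] = 5/3. Best-responding. ✓
The seller (reservation value low), facing Offer low: Accept gives -2, Reject gives 6. Proposed Accept is not best — profitable deviation exists. ✗
The seller (reservation value high), facing Offer low: Accept gives -6, Reject gives 9. Proposed Reject is best. ✓

No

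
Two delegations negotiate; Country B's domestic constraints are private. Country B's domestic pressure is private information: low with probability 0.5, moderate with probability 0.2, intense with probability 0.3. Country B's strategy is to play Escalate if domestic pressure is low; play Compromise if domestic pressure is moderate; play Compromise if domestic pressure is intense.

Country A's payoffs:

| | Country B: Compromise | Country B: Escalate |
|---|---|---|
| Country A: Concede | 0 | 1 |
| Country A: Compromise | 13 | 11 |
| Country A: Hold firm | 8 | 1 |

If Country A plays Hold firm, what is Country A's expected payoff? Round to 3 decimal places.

E[Hold firm] = 0.5·1 + 0.2·8 + 0.3·8 = 0.5 + 1.6 + 2.4 = 4.5

4.500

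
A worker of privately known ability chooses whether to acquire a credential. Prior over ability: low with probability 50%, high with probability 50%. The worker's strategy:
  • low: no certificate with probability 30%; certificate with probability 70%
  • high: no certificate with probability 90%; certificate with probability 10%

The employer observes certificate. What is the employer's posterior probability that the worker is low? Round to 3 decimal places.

P(certificate) = 0.5·0.7 + 0.5·0.1 = 0.4
P(low | certificate) = (0.5·0.7) / 0.4 = 0.35 / 0.4 = 0.875

0.875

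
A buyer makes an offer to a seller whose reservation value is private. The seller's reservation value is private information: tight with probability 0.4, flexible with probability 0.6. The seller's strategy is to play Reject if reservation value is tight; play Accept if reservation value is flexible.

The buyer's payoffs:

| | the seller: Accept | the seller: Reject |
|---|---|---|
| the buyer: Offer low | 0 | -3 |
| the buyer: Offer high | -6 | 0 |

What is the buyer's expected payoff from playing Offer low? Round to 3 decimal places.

-1.200

Take the expectation over the seller's reservation value, weighting each type's action by its prior probability.
E[Offer low] = 0.4·(-3) + 0.6·0 = (-1.2) + 0 = -1.2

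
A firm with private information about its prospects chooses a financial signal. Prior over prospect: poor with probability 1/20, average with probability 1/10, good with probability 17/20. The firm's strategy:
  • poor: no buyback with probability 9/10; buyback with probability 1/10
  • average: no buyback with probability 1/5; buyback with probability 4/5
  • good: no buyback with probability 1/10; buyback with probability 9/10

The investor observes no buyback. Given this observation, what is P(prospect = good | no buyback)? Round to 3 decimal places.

Apply Bayes' rule using the sender's strategy as the likelihood.
P(no buyback) = (1/20)·(9/10) + (1/10)·(1/5) + (17/20)·(1/10) = 3/20
P(good | no buyback) = ((17/20)·(1/10)) / (3/20) = (17/200) / (3/20) = 17/30

0.567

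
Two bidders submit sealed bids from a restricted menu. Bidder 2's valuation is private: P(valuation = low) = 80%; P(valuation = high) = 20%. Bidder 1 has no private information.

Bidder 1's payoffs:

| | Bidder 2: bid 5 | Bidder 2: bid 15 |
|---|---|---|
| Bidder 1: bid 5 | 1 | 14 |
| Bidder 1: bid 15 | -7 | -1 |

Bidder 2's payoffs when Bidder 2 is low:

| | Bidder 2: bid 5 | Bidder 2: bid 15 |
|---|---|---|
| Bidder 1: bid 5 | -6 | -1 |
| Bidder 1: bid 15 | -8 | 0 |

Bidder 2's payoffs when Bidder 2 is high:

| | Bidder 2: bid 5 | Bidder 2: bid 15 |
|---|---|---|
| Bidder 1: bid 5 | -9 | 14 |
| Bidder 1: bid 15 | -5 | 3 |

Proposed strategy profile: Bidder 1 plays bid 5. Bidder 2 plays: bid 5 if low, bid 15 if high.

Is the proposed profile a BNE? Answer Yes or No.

No

A profile is a BNE iff every type of every player is best-responding given beliefs about the other side.
Bidder 1 plays bid 5: E[bid 5] = 0.8·(1) + 0.2·(14) = 3.6; E[bid 15] = -5.8. Best-responding. ✓
Bidder 2 (valuation low), facing bid 5: bid 5 gives -6, bid 15 gives -1. Proposed bid 5 is not best — profitable deviation exists. ✗
Bidder 2 (valuation high), facing bid 5: bid 5 gives -9, bid 15 gives 14. Proposed bid 15 is best. ✓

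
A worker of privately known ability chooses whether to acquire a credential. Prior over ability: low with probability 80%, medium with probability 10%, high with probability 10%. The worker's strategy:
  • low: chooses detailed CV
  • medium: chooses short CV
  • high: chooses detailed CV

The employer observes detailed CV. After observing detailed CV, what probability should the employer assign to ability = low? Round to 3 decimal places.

0.889

Apply Bayes' rule using the sender's strategy as the likelihood.
P(detailed CV) = 0.8·1 + 0.1·0 + 0.1·1 = 0.9
P(low | detailed CV) = (0.8·1) / 0.9 = 0.8 / 0.9 = 0.888889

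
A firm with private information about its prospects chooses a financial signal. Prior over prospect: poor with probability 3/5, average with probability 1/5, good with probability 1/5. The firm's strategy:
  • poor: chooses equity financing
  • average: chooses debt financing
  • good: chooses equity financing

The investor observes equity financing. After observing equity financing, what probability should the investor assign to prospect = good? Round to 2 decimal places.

Apply Bayes' rule using the sender's strategy as the likelihood.
P(equity financing) = (3/5)·1 + (1/5)·0 + (1/5)·1 = 4/5
P(good | equity financing) = ((1/5)·1) / (4/5) = (1/5) / (4/5) = 1/4

0.25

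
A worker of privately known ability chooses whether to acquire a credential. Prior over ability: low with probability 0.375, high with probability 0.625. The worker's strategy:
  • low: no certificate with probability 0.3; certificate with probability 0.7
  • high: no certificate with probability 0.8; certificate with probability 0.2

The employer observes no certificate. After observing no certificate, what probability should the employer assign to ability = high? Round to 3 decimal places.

0.816

Apply Bayes' rule using the sender's strategy as the likelihood.
P(no certificate) = 0.375·0.3 + 0.625·0.8 = 0.6125
P(high | no certificate) = (0.625·0.8) / 0.6125 = 0.5 / 0.6125 = 0.816327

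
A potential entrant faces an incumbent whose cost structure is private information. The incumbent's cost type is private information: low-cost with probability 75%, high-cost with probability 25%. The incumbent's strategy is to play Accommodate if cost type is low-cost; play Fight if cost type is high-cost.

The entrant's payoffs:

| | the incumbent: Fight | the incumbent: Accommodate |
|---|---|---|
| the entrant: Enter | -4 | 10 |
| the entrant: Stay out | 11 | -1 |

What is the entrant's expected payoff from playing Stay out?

Take the expectation over the incumbent's cost type, weighting each type's action by its prior probability.
E[Stay out] = 0.75·(-1) + 0.25·11 = (-0.75) + 2.75 = 2

2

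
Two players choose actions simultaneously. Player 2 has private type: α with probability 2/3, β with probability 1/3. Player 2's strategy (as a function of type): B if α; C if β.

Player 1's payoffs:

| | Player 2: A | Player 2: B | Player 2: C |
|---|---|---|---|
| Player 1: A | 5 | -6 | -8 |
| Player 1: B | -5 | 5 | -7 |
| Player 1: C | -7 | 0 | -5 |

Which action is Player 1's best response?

Compute Player 1's expected payoff for each action, taking the expectation over Player 2's type.
E[A] = 2/3·(-6) + 1/3·(-8) = -20/3
E[B] = 2/3·(5) + 1/3·(-7) = 1
E[C] = 2/3·(0) + 1/3·(-5) = -5/3
Best response: B (1 is the largest).

B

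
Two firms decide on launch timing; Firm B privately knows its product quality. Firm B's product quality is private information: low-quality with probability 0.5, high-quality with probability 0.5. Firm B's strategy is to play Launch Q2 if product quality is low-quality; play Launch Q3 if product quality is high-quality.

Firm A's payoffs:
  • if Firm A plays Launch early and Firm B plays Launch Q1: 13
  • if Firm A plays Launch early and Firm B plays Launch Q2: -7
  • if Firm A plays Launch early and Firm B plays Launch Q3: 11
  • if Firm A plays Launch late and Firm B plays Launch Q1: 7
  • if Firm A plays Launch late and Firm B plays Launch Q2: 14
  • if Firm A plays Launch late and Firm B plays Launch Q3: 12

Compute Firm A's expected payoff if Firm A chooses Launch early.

Take the expectation over Firm B's product quality, weighting each type's action by its prior probability.
E[Launch early] = 0.5·(-7) + 0.5·11 = (-3.5) + 5.5 = 2

2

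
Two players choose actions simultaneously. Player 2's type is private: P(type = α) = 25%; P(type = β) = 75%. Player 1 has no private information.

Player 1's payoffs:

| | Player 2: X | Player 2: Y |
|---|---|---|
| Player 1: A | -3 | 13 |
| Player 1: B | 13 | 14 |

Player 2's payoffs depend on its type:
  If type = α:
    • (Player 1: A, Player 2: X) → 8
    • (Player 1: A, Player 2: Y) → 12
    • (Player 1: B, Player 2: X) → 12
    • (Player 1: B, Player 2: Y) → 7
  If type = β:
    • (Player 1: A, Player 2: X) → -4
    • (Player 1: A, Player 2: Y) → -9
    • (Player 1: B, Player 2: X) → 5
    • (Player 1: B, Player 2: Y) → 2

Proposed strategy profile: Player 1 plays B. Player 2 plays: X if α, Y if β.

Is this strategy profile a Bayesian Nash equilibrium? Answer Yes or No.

A profile is a BNE iff every type of every player is best-responding given beliefs about the other side.
Player 1 plays B: E[B] = 0.25·(13) + 0.75·(14) = 13.75; E[A] = 9. Best-responding. ✓
Player 2 (type α), facing B: X gives 12, Y gives 7. Proposed X is best. ✓
Player 2 (type β), facing B: X gives 5, Y gives 2. Proposed Y is not best — profitable deviation exists. ✗

No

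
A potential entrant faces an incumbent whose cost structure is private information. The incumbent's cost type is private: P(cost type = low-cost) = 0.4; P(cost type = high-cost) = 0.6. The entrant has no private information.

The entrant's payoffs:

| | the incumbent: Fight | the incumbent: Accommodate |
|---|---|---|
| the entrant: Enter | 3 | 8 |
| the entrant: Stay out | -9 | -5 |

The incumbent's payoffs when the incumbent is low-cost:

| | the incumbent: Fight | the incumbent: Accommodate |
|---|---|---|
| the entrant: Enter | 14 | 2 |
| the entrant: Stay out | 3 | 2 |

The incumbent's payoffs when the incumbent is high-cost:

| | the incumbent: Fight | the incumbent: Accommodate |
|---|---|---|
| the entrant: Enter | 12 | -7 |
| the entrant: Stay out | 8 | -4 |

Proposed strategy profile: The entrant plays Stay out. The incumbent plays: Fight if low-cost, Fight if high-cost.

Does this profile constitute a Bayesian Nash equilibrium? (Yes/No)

No

The entrant plays Stay out: E[Stay out] = 0.4·(-9) + 0.6·(-9) = -9; E[Enter] = 3. Not best-responding. ✗
The incumbent (cost type low-cost), facing Stay out: Fight gives 3, Accommodate gives 2. Proposed Fight is best. ✓
The incumbent (cost type high-cost), facing Stay out: Fight gives 8, Accommodate gives -4. Proposed Fight is best. ✓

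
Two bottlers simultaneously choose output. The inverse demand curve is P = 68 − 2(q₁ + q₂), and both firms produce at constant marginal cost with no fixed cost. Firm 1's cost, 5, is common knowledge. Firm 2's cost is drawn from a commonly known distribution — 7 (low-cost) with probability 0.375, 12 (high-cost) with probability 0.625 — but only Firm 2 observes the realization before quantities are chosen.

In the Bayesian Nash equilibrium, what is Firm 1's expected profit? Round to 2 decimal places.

257.83

Type-c best response for Firm 2: q₂(c) = (68 − c)/4 − q₁/2.
Firm 1 maximizes expected profit; its first-order condition is 68 − 4q₁ − 2E[q₂] − 5 = 0.
Substituting E[q₂] and solving: E[c₂] = 10.125, so q₁ = (68 − 2·5 + 10.125)/6 = 11.3542.
E[P] = 68 − 2·(q₁ + E[q₂]) = 27.7083; Firm 1's expected profit = (E[P] − 5)·q₁ = (27.7083 − 5)·11.3542 = 257.834.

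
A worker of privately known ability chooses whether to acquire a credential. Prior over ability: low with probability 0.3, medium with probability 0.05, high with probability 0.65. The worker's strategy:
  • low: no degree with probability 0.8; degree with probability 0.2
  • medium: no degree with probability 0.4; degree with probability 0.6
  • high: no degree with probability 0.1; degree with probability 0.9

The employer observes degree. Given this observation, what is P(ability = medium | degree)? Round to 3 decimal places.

0.044

Apply Bayes' rule using the sender's strategy as the likelihood.
P(degree) = 0.3·0.2 + 0.05·0.6 + 0.65·0.9 = 0.675
P(medium | degree) = (0.05·0.6) / 0.675 = 0.03 / 0.675 = 0.0444444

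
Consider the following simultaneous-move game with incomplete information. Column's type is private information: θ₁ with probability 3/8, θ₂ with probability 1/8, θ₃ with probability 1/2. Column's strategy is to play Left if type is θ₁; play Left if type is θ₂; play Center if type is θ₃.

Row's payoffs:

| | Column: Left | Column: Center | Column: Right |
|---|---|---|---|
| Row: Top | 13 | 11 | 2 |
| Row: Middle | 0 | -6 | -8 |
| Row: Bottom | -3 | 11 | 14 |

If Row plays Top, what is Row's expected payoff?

Take the expectation over Column's type, weighting each type's action by its prior probability.
E[Top] = 3/8·13 + 1/8·13 + 1/2·11 = 39/8 + 13/8 + 11/2 = 12

12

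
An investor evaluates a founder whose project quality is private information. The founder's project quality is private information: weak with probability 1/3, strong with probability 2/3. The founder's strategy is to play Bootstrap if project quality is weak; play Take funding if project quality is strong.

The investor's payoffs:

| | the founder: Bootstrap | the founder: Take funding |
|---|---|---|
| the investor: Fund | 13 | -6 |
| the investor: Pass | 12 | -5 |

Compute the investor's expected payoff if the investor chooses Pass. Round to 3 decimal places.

E[Pass] = 1/3·12 + 2/3·(-5) = 4 + (-10/3) = 2/3

0.667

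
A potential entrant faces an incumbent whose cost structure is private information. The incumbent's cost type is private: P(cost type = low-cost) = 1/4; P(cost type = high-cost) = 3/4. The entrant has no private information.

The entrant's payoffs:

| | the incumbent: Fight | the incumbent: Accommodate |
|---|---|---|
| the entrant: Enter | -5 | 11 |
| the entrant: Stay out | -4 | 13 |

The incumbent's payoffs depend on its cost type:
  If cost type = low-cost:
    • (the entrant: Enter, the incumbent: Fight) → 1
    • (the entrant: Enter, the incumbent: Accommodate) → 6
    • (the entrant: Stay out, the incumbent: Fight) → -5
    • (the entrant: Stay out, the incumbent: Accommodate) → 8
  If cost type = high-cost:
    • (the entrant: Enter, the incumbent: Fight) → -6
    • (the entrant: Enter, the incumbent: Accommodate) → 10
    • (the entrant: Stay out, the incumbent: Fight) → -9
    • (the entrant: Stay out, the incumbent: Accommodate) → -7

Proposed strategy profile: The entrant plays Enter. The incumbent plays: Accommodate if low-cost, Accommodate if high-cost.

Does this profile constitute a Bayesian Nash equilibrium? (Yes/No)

No

The entrant plays Enter: E[Enter] = 1/4·(11) + 3/4·(11) = 11; E[Stay out] = 13. Not best-responding. ✗
The incumbent (cost type low-cost), facing Enter: Fight gives 1, Accommodate gives 6. Proposed Accommodate is best. ✓
The incumbent (cost type high-cost), facing Enter: Fight gives -6, Accommodate gives 10. Proposed Accommodate is best. ✓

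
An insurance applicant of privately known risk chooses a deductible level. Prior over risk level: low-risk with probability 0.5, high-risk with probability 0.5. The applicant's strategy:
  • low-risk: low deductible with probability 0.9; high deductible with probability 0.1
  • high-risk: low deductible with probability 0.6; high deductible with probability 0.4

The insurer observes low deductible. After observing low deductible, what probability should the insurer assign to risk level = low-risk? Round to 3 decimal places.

0.600

Apply Bayes' rule using the sender's strategy as the likelihood.
P(low deductible) = 0.5·0.9 + 0.5·0.6 = 0.75
P(low-risk | low deductible) = (0.5·0.9) / 0.75 = 0.45 / 0.75 = 0.6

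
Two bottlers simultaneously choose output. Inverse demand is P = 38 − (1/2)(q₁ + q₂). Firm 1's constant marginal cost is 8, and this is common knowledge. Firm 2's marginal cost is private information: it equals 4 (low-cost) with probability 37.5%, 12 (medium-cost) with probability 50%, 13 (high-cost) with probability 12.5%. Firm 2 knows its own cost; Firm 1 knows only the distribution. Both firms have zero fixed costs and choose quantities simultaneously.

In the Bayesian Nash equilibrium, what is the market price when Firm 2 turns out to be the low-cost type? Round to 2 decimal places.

15.81

Firm 2 with cost c maximizes (38 − (1/2)(q₁+q₂) − c)·q₂, giving q₂(c) = (38 − c − (1/2)q₁).
E[c₂] = 0.375·4 + 0.5·12 + 0.125·13 = 9.125
Firm 1's FOC against E[q₂] yields q₁ = (38 − 2·8 + E[c₂])/(3/2) = (38 − 16 + 9.125)/(3/2) = 20.75.
q₂(low-cost) = 23.625, so P = 38 − (1/2)·(20.75 + 23.625) = 15.8125.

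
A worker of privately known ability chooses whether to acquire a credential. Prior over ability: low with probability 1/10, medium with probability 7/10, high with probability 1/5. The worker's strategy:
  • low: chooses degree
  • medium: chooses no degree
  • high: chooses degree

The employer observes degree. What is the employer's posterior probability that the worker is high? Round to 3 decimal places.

0.667

P(degree) = (1/10)·1 + (7/10)·0 + (1/5)·1 = 3/10
P(high | degree) = ((1/5)·1) / (3/10) = (1/5) / (3/10) = 2/3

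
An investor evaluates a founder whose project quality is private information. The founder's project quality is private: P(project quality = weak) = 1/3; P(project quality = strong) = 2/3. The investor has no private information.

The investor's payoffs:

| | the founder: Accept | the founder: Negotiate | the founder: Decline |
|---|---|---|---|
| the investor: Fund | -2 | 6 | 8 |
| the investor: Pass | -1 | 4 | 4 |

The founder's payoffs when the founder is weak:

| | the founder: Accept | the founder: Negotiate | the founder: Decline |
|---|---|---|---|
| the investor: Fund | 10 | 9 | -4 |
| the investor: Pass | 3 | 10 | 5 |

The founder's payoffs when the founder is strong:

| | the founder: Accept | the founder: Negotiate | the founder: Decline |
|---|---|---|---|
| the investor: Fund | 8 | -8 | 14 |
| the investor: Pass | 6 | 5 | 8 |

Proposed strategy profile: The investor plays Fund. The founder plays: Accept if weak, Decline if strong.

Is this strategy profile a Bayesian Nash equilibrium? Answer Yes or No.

Yes

The investor plays Fund: E[Fund] = 1/3·(-2) + 2/3·(8) = 14/3; E[Pass] = 7/3. Best-responding. ✓
The founder (project quality weak), facing Fund: Accept gives 10, Negotiate gives 9, Decline gives -4. Proposed Accept is best. ✓
The founder (project quality strong), facing Fund: Accept gives 8, Negotiate gives -8, Decline gives 14. Proposed Decline is best. ✓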